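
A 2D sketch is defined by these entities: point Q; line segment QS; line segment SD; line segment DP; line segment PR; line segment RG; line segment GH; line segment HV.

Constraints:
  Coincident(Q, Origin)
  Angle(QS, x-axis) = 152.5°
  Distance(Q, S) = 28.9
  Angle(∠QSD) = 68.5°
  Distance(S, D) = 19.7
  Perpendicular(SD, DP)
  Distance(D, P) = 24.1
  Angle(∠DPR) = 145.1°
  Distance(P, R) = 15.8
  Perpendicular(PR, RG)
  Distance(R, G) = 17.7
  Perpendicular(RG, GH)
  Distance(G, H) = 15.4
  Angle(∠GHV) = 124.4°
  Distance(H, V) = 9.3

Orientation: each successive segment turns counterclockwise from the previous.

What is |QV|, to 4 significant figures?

13.03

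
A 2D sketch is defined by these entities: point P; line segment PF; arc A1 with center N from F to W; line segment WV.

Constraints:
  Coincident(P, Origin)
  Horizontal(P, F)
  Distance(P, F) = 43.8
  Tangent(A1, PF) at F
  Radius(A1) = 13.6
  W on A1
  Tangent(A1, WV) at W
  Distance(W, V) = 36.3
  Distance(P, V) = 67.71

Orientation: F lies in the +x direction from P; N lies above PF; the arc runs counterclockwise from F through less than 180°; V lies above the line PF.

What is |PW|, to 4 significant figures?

59.43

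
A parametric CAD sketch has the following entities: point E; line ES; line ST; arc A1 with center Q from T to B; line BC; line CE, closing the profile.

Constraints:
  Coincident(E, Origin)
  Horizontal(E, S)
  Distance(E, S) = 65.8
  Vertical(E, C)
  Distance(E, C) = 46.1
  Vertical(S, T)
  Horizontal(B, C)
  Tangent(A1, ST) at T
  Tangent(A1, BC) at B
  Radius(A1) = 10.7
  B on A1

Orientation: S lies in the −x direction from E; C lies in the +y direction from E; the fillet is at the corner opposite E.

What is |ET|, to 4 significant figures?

74.72

E is at the origin; ES is horizontal with |ES| = 65.8 and S on the −x side, so S = (-65.80, 0.000). EC is vertical with |EC| = 46.1 and C on the +y side, so C = (0.000, 46.10). The virtual corner opposite E is at (-65.80, 46.10). The tangent condition forces QT to be normal to ST and since A1 is tangent to BC there, QB ⟂ BC, with radius 10.7, so the center Q sits 10.7 in from both sides at Q = (-55.10, 35.40). That places the tangent points at T = (-65.80, 35.40) on ST and B = (-55.10, 46.10) on BC. Then |ET| = |T − E| = 74.72.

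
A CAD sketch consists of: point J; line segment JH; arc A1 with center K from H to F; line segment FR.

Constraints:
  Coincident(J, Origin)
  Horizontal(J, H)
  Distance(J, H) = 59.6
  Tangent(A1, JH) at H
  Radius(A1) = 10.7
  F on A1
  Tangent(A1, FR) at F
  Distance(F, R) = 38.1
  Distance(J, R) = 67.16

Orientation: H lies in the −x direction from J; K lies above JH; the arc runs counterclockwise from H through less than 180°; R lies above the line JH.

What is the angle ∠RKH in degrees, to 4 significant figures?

161.2°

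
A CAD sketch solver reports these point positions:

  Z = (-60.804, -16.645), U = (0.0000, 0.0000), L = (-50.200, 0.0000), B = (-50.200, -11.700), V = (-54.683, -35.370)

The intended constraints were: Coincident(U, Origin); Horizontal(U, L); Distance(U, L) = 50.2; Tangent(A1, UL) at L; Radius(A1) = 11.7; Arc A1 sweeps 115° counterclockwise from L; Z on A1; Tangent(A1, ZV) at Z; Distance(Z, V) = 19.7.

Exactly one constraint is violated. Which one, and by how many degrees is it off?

Tangent(A1, ZV) at Z — off by 6.90°.

U = (0.00, 0.00) ✓; U.y = 0.00, L.y = 0.00 ✓; |UL| = 50.20 ✓; ∠(BL, LU) = 90.00° ✓; |BL| = 11.70 ✓; bearing(B→Z) − bearing(B→L) = 115.0° ✓; |BZ| = 11.70 ✓; ∠(BZ, ZV) = 96.90° ✗; |ZV| = 19.70 ✓.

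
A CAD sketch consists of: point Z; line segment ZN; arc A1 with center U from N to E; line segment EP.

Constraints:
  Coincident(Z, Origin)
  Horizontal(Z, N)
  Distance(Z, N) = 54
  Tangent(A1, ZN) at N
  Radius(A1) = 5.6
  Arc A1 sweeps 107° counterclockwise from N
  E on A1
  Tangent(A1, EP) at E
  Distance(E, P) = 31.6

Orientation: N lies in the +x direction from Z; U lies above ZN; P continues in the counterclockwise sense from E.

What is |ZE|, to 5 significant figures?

59.795

Since A1 is tangent to ZN there, UN ⟂ ZN, so U = N + (0, 5.6) = (54.000, 5.6000). On A1, N sits at bearing -90° from U; a 107° counterclockwise sweep puts E at bearing 17°, so E = U + 5.6·(cos 17°, sin 17°) = (59.355, 7.2373). Then |ZE| = |E − Z| = 59.795.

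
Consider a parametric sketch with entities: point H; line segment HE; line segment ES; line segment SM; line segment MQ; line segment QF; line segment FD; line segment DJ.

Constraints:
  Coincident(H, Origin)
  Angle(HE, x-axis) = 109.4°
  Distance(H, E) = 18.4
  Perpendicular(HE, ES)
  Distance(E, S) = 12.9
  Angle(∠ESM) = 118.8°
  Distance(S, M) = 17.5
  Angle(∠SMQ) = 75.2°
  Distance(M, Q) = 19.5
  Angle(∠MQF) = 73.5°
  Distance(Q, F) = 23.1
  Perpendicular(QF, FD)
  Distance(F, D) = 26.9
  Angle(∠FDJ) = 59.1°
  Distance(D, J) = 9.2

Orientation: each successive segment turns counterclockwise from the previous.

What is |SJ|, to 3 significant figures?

13.6

H is at the origin; HE runs at 109.4° with length 18.4, so E = (-6.11, 17.4). HE ⟂ ES, so ES runs at -161°; with |ES| = 12.9, S = (-18.3, 13.1). ∠ESM = 118.8° gives SM at -99.4° from the x-axis; with |SM| = 17.5, M = (-21.1, -4.19). ∠SMQ = 75.2° gives MQ at 5.40° from the x-axis; with |MQ| = 19.5, Q = (-1.72, -2.36). ∠MQF = 73.5° gives QF at 112° from the x-axis; with |QF| = 23.1, F = (-10.3, 19.1). The perpendicularity gives FD at right angles to QF, so FD runs at -158°; with |FD| = 26.9, D = (-35.3, 9.04). ∠FDJ = 59.1° gives DJ at -37.2° from the x-axis; with |DJ| = 9.2, J = (-28.0, 3.48). Then |SJ| = |J − S| = 13.6.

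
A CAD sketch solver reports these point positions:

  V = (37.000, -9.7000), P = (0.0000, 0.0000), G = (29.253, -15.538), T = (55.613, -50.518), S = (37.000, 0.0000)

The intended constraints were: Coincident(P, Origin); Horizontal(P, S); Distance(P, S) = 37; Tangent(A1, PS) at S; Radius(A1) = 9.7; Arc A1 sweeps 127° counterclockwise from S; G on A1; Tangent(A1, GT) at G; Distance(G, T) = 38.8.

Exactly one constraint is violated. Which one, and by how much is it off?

Distance(G, T) = 38.8 — off by 5.00.

P = (0.00, 0.00) ✓; P.y = 0.00, S.y = 0.00 ✓; |PS| = 37.00 ✓; ∠(VS, SP) = 90.00° ✓; |VS| = 9.700 ✓; bearing(V→G) − bearing(V→S) = 127.0° ✓; |VG| = 9.700 ✓; ∠(VG, GT) = 90.00° ✓; |GT| = 43.80 ✗.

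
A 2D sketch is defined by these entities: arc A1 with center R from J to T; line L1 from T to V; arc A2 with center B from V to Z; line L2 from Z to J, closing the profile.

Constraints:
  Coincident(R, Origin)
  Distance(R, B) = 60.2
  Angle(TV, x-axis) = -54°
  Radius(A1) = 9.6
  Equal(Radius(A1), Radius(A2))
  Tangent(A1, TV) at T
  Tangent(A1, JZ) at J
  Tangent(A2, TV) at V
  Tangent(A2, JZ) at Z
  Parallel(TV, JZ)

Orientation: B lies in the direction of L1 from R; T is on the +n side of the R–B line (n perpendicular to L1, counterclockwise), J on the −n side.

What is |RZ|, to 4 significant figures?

60.96

The slot axis is L1's direction at -54.0°, so u = (cos -54.0°, sin -54.0°) = (0.5878, -0.8090) and n = (−sin -54.0°, cos -54.0°) = (0.8090, 0.5878). R is at the origin and B lies 60.2 along u from R, so B = 60.2·u = (35.38, -48.70). Tangency of A1 to both parallel lines with radius 9.6 puts T and J at R ± 9.6·n: T = (7.767, 5.643), J = (-7.767, -5.643). Equal radii place V and Z the same way about B: V = B + 9.6·n = (43.15, -43.06), Z = B − 9.6·n = (27.62, -54.35). Then |RZ| = |Z − R| = 60.96.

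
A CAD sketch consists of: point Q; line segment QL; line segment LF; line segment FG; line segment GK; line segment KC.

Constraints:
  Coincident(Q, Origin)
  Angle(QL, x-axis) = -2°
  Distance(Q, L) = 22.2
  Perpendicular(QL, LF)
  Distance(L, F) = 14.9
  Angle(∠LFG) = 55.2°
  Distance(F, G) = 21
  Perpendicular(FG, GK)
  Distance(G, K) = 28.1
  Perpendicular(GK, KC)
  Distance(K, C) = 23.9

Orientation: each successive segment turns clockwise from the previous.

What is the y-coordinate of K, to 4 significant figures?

19.41

∠LFG = 55.2° gives FG at 143.2° from the x-axis; with |FG| = 21.0, G = (4.851, -3.086). FG is perpendicular to GK, so GK runs at 53.20°; with |GK| = 28.1, K = (21.68, 19.41). So K.y = 19.41.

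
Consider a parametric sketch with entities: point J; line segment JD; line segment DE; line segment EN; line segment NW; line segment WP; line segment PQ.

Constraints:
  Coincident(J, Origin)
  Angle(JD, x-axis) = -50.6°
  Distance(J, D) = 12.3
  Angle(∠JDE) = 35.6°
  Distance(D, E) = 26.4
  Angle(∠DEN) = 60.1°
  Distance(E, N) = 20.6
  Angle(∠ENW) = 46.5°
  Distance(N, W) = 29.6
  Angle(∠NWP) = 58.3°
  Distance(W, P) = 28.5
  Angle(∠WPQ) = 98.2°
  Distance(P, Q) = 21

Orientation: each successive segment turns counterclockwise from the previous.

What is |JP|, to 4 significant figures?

27.19

∠ENW = 46.5° gives NW at -12.80° from the x-axis; with |NW| = 29.6, W = (17.78, -1.150). ∠NWP = 58.3° gives WP at 108.9° from the x-axis; with |WP| = 28.5, P = (8.552, 25.81). Then |JP| = |P − J| = 27.19.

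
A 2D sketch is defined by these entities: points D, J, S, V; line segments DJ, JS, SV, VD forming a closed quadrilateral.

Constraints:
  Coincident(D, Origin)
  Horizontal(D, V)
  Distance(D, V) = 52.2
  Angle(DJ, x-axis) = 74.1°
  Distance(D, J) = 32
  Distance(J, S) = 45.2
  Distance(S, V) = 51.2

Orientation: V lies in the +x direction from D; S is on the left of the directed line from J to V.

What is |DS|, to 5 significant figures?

70.897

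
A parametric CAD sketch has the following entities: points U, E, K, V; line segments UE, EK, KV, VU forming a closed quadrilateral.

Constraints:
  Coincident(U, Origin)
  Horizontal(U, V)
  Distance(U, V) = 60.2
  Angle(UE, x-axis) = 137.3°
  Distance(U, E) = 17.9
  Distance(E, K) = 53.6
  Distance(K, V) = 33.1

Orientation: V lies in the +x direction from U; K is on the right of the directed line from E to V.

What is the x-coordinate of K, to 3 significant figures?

31.8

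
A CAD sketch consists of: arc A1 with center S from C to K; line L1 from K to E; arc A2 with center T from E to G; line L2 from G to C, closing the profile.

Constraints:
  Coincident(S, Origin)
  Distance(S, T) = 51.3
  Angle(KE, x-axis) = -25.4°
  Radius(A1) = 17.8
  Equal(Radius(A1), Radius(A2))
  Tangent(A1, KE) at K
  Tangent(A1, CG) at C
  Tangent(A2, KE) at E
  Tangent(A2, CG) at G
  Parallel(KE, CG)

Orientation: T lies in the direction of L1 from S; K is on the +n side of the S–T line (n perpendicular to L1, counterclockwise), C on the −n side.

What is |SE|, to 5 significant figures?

54.300

The slot axis is L1's direction at -25.4°, so u = (cos -25.4°, sin -25.4°) = (0.90334, -0.42894) and n = (−sin -25.4°, cos -25.4°) = (0.42894, 0.90334). S is at the origin and T lies 51.3 along u from S, so T = 51.3·u = (46.341, -22.004). Tangency of A1 to both parallel lines with radius 17.8 puts K and C at S ± 17.8·n: K = (7.6350, 16.079), C = (-7.6350, -16.079). Equal radii place E and G the same way about T: E = T + 17.8·n = (53.976, -5.9250), G = T − 17.8·n = (38.706, -38.084). Then |SE| = |E − S| = 54.300.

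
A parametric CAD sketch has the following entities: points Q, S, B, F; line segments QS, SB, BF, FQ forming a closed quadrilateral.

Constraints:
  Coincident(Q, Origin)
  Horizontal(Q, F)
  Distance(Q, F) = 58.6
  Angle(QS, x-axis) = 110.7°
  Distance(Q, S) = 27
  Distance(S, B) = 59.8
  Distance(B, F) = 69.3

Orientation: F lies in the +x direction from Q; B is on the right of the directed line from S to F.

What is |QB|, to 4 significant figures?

34.08

Checks: |SB| = 59.80 ✓; |BF| = 69.30 ✓.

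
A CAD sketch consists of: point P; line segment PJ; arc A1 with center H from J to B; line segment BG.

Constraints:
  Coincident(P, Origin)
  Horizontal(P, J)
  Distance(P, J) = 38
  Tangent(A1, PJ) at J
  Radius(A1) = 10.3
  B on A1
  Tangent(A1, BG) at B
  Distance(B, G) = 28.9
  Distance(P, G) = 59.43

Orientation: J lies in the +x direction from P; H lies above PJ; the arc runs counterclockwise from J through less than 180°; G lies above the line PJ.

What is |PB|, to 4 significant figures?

49.63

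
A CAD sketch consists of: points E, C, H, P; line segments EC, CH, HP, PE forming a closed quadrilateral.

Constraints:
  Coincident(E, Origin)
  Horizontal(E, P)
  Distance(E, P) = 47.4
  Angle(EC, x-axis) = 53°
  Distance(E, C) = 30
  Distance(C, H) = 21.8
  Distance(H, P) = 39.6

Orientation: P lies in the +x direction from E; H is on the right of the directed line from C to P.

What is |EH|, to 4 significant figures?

9.277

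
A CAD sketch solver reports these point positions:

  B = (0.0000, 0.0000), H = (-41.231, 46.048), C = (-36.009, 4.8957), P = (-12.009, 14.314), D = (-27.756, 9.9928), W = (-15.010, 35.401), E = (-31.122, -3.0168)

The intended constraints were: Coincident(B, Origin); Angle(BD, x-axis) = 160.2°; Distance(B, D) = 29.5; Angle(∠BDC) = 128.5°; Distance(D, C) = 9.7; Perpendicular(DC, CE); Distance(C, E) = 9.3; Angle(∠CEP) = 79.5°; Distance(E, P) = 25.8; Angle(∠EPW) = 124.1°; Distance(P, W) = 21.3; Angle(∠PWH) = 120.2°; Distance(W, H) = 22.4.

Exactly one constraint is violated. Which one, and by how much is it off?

Distance(W, H) = 22.4 — off by 5.90.

B = (0.00, 0.00) ✓; BD at 160.2° ✓; |BD| = 29.50 ✓; ∠BDC = 128.5° ✓; |DC| = 9.700 ✓; ∠(DC, CE) = 90.00° ✓; |CE| = 9.300 ✓; ∠CEP = 79.50° ✓; |EP| = 25.80 ✓; ∠EPW = 124.1° ✓; |PW| = 21.30 ✓; ∠PWH = 120.2° ✓; |WH| = 28.30 ✗.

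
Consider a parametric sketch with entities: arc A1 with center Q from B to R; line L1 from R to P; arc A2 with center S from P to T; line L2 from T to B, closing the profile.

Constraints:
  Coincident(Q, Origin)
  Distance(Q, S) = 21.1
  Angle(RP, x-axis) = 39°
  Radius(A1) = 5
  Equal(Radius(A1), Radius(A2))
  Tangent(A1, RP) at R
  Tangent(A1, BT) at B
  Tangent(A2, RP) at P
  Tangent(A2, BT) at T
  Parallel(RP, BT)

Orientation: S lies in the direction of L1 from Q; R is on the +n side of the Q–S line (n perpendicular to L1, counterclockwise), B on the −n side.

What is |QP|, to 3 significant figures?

21.7

The slot axis is L1's direction at 39.0°, so u = (cos 39.0°, sin 39.0°) = (0.777, 0.629) and n = (−sin 39.0°, cos 39.0°) = (-0.629, 0.777). Q is at the origin and S lies 21.1 along u from Q, so S = 21.1·u = (16.4, 13.3). Tangency of A1 to both parallel lines with radius 5.0 puts R and B at Q ± 5.0·n: R = (-3.15, 3.89), B = (3.15, -3.89). Equal radii place P and T the same way about S: P = S + 5.0·n = (13.3, 17.2), T = S − 5.0·n = (19.5, 9.39). Then |QP| = |P − Q| = 21.7.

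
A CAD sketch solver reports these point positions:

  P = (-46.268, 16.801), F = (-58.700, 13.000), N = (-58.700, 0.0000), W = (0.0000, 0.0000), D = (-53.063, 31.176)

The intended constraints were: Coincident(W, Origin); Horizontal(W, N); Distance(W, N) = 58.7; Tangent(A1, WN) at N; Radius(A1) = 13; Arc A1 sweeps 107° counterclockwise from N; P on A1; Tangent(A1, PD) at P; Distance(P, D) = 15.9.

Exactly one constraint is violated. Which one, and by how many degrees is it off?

Tangent(A1, PD) at P — off by 8.30°.

W = (0.00, 0.00) ✓; W.y = 0.00, N.y = 0.00 ✓; |WN| = 58.70 ✓; ∠(FN, NW) = 90.00° ✓; |FN| = 13.00 ✓; bearing(F→P) − bearing(F→N) = 107.0° ✓; |FP| = 13.00 ✓; ∠(FP, PD) = 81.70° ✗; |PD| = 15.90 ✓.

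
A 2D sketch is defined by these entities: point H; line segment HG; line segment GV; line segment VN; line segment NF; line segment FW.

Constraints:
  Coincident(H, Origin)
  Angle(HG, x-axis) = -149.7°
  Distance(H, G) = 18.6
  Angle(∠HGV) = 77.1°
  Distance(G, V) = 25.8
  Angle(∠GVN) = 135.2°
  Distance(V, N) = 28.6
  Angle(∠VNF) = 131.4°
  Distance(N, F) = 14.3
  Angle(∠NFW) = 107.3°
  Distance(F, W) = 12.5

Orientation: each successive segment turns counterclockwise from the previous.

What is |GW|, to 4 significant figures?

49.97

H is at the origin; HG runs at -149.7° with length 18.6, so G = (-16.06, -9.384). ∠HGV = 77.1° gives GV at -46.80° from the x-axis; with |GV| = 25.8, V = (1.602, -28.19). ∠GVN = 135.2° gives VN at -2.000° from the x-axis; with |VN| = 28.6, N = (30.18, -29.19). ∠VNF = 131.4° gives NF at 46.60° from the x-axis; with |NF| = 14.3, F = (40.01, -18.80). ∠NFW = 107.3° gives FW at 119.3° from the x-axis; with |FW| = 12.5, W = (33.89, -7.899). Then |GW| = |W − G| = 49.97.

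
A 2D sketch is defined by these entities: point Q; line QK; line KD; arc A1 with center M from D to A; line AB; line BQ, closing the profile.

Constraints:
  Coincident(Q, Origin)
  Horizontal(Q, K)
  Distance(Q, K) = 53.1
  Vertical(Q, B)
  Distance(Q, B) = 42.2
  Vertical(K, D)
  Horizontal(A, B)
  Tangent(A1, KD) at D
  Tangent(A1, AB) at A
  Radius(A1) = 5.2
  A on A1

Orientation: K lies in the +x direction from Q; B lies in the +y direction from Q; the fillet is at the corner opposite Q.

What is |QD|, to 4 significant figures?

64.72

Q is at the origin; QK is horizontal with |QK| = 53.1 and K on the +x side, so K = (53.10, 0.000). QB is vertical with |QB| = 42.2 and B on the +y side, so B = (0.000, 42.20). The virtual corner opposite Q is at (53.10, 42.20). The tangent condition forces MD to be normal to KD and the tangent condition forces MA to be normal to AB, with radius 5.2, so the center M sits 5.2 in from both sides at M = (47.90, 37.00). That places the tangent points at D = (53.10, 37.00) on KD and A = (47.90, 42.20) on AB. Then |QD| = |D − Q| = 64.72.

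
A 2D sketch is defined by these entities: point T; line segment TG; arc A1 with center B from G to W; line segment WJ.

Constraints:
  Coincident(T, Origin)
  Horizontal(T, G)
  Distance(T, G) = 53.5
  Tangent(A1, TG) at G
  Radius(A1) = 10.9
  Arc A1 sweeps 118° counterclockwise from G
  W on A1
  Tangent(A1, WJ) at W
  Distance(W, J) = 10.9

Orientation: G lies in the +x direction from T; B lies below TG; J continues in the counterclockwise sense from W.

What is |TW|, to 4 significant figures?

46.71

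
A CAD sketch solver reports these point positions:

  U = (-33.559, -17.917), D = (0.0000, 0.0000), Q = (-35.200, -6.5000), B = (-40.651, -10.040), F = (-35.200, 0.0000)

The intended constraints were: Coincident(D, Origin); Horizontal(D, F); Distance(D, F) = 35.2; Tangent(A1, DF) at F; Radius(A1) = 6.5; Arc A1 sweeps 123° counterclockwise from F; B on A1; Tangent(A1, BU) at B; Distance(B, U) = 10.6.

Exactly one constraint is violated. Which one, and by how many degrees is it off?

Tangent(A1, BU) at B — off by 9.00°.

D = (0.00, 0.00) ✓; D.y = 0.00, F.y = 0.00 ✓; |DF| = 35.20 ✓; ∠(QF, FD) = 90.00° ✓; |QF| = 6.500 ✓; bearing(Q→B) − bearing(Q→F) = 123.0° ✓; |QB| = 6.500 ✓; ∠(QB, BU) = 81.00° ✗; |BU| = 10.60 ✓.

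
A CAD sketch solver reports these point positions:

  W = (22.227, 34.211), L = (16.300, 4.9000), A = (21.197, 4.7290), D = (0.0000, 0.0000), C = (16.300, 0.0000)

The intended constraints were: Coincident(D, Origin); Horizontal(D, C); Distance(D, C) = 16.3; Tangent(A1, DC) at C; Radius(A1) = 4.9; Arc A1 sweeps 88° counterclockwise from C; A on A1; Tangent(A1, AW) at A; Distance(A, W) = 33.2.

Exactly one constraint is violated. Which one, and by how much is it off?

Distance(A, W) = 33.2 — off by 3.70.

D = (0.00, 0.00) ✓; D.y = 0.00, C.y = 0.00 ✓; |DC| = 16.30 ✓; ∠(LC, CD) = 90.00° ✓; |LC| = 4.900 ✓; bearing(L→A) − bearing(L→C) = 88.00° ✓; |LA| = 4.900 ✓; ∠(LA, AW) = 90.00° ✓; |AW| = 29.50 ✗.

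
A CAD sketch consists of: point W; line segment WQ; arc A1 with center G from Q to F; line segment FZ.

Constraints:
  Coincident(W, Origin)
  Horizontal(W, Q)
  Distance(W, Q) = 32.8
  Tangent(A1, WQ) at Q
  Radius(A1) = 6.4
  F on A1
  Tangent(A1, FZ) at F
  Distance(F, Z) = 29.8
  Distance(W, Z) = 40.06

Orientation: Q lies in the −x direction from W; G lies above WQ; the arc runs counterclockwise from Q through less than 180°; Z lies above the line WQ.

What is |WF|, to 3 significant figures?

27.0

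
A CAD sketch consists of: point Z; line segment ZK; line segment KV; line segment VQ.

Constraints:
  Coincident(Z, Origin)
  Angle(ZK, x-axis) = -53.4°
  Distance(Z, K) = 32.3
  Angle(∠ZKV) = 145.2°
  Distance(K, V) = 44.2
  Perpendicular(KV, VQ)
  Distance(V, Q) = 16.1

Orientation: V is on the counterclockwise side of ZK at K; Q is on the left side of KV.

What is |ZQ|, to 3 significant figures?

70.8

Z is at the origin; ZK runs at -53.4° with length 32.3, so K = 32.3·(cos -53.4°, sin -53.4°) = (19.3, -25.9). ∠ZKV = 145.2°, so KV runs at -53.4° + (180° − 145.2°) = -18.6° from the x-axis; with |KV| = 44.2, V = K + 44.2·(cos -18.6°, sin -18.6°) = (61.1, -40.0). The perpendicularity gives VQ at right angles to KV; with |VQ| = 16.1 on the left of KV, Q = V + 16.1·(0.319, 0.948) = (66.3, -24.8). Then |ZQ| = |Q − Z| = 70.8.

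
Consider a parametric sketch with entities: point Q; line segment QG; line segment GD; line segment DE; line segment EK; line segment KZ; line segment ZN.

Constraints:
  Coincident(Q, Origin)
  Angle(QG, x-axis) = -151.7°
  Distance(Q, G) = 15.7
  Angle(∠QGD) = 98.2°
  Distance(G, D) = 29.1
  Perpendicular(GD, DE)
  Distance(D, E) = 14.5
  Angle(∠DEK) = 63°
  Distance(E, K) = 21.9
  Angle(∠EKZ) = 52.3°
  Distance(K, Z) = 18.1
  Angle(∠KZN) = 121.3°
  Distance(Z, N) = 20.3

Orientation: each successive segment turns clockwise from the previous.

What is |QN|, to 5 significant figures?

45.763

Q is at the origin; QG runs at -151.7° with length 15.7, so G = (-13.823, -7.4432). ∠QGD = 98.2° gives GD at 126.50° from the x-axis; with |GD| = 29.1, D = (-31.133, 15.949). The perpendicularity gives DE at right angles to GD, so DE runs at 36.500°; with |DE| = 14.5, E = (-19.477, 24.574). ∠DEK = 63.0° gives EK at -80.500° from the x-axis; with |EK| = 21.9, K = (-15.862, 2.9743). ∠EKZ = 52.3° gives KZ at 151.80° from the x-axis; with |KZ| = 18.1, Z = (-31.814, 11.527). ∠KZN = 121.3° gives ZN at 93.100° from the x-axis; with |ZN| = 20.3, N = (-32.912, 31.798). Then |QN| = |N − Q| = 45.763.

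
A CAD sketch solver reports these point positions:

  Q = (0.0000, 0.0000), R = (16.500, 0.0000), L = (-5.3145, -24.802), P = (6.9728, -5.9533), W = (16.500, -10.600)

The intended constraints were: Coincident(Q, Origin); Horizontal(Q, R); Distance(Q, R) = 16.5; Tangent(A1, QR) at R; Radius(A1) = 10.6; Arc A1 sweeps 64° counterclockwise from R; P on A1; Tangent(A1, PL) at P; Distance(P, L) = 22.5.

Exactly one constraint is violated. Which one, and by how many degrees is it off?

Tangent(A1, PL) at P — off by 7.10°.

Q = (0.00, 0.00) ✓; Q.y = 0.00, R.y = 0.00 ✓; |QR| = 16.50 ✓; ∠(WR, RQ) = 90.00° ✓; |WR| = 10.60 ✓; bearing(W→P) − bearing(W→R) = 64.00° ✓; |WP| = 10.60 ✓; ∠(WP, PL) = 97.10° ✗; |PL| = 22.50 ✓.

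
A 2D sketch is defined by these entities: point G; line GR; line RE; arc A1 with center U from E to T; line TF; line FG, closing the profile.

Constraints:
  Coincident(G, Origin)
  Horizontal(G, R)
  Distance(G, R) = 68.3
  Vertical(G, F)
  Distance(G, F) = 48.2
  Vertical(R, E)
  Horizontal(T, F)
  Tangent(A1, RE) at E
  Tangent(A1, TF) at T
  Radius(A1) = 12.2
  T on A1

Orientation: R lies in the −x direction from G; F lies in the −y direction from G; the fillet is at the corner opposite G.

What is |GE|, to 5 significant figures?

77.207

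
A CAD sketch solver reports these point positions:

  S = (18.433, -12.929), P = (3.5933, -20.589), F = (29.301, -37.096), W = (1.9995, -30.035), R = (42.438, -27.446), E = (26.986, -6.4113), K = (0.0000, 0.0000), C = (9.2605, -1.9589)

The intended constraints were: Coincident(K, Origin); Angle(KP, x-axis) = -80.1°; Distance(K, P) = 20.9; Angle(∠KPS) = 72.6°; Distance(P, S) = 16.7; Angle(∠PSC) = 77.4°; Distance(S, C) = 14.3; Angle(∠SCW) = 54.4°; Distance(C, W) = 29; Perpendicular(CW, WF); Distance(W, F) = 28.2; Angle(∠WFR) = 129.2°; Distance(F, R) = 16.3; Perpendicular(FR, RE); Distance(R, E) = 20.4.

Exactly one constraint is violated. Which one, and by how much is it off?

Distance(R, E) = 20.4 — off by 5.70.

K = (0.00, 0.00) ✓; KP at -80.10° ✓; |KP| = 20.90 ✓; ∠KPS = 72.60° ✓; |PS| = 16.70 ✓; ∠PSC = 77.40° ✓; |SC| = 14.30 ✓; ∠SCW = 54.40° ✓; |CW| = 29.00 ✓; ∠(CW, WF) = 90.00° ✓; |WF| = 28.20 ✓; ∠WFR = 129.2° ✓; |FR| = 16.30 ✓; ∠(FR, RE) = 90.00° ✓; |RE| = 26.10 ✗.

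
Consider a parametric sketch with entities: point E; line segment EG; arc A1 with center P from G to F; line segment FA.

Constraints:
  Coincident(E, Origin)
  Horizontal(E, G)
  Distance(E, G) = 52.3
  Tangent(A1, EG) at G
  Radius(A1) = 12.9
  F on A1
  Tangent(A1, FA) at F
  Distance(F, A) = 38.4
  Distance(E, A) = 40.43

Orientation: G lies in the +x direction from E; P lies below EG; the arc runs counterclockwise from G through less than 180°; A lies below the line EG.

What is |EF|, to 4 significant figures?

42.32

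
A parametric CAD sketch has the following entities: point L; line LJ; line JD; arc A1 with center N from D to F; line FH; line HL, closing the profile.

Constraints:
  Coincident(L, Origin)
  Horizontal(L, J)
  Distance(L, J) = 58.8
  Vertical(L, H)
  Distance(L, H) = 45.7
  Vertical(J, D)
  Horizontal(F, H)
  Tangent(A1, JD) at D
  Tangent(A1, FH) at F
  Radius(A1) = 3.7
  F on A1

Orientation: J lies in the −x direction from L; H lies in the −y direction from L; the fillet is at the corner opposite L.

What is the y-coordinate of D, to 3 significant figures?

-42.0

L is at the origin; LJ is horizontal with |LJ| = 58.8 and J on the −x side, so J = (-58.8, 0.00). L and H share the same x with |LH| = 45.7 and H on the −y side, so H = (0.00, -45.7). The virtual corner opposite L is at (-58.8, -45.7). Since A1 is tangent to JD there, ND ⟂ JD and A1 meets FH tangentially, so NF is at right angles to FH, with radius 3.7, so the center N sits 3.7 in from both sides at N = (-55.1, -42.0). That places the tangent points at D = (-58.8, -42.0) on JD and F = (-55.1, -45.7) on FH. So D.y = -42.0.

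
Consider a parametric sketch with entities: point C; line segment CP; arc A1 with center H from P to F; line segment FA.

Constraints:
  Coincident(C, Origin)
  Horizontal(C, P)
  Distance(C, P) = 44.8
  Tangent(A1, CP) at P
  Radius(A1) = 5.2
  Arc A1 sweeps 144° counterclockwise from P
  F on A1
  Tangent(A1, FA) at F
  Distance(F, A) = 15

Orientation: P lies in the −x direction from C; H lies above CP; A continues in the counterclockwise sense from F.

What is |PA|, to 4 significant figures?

20.36

C is at the origin; CP is horizontal with |CP| = 44.8 and P on the −x side, so P = (-44.80, 0.000). Tangency of A1 to CP means the radius HP is perpendicular to CP, so H = P + (0, 5.2) = (-44.80, 5.200). On A1, P sits at bearing -90° from H; a 144° counterclockwise sweep puts F at bearing 54°, so F = H + 5.2·(cos 54°, sin 54°) = (-41.74, 9.407). The tangent condition forces HF to be normal to FA, so FA runs along (−sin 54°, cos 54°); with |FA| = 15.0, A = (-53.88, 18.22). Then |PA| = |A − P| = 20.36.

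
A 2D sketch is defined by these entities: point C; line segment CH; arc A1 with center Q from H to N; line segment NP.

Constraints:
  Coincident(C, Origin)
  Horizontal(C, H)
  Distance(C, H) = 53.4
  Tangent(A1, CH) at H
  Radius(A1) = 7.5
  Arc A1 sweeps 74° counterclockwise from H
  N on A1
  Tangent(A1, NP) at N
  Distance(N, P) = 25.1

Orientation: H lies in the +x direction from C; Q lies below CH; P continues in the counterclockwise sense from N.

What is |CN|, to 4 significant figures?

46.51

C is at the origin; CH is horizontal with |CH| = 53.4 and H on the +x side, so H = (53.40, 0.000). A1 meets CH tangentially, so QH is at right angles to CH, so Q = H + (0, -7.5) = (53.40, -7.500). On A1, H sits at bearing 90° from Q; a 74° counterclockwise sweep puts N at bearing 164°, so N = Q + 7.5·(cos 164°, sin 164°) = (46.19, -5.433). Then |CN| = |N − C| = 46.51.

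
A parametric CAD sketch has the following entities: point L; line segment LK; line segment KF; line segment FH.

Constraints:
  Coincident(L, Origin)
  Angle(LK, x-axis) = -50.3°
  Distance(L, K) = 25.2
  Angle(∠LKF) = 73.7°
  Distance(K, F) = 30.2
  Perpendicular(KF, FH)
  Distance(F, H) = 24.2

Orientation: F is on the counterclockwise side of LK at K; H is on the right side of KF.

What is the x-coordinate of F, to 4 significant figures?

32.98

L is at the origin; LK runs at -50.3° with length 25.2, so K = 25.2·(cos -50.3°, sin -50.3°) = (16.10, -19.39). ∠LKF = 73.7°, so KF runs at -50.3° + (180° − 73.7°) = 56.00° from the x-axis; with |KF| = 30.2, F = K + 30.2·(cos 56.00°, sin 56.00°) = (32.98, 5.648). So F.x = 32.98.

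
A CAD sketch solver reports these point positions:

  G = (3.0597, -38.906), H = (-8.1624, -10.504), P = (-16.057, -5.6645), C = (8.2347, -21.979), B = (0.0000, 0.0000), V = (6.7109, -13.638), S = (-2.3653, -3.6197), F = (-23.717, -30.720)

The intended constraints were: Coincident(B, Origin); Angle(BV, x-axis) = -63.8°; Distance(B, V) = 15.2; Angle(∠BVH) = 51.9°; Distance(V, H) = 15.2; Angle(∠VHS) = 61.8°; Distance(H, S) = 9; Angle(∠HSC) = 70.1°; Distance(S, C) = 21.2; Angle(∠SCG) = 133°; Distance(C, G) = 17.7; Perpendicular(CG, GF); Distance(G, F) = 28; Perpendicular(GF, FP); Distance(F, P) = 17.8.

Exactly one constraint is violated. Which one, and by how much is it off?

Distance(F, P) = 17.8 — off by 8.40.

B = (0.00, 0.00) ✓; BV at -63.80° ✓; |BV| = 15.20 ✓; ∠BVH = 51.90° ✓; |VH| = 15.20 ✓; ∠VHS = 61.80° ✓; |HS| = 9.000 ✓; ∠HSC = 70.10° ✓; |SC| = 21.20 ✓; ∠SCG = 133.0° ✓; |CG| = 17.70 ✓; ∠(CG, GF) = 90.00° ✓; |GF| = 28.00 ✓; ∠(GF, FP) = 90.00° ✓; |FP| = 26.20 ✗.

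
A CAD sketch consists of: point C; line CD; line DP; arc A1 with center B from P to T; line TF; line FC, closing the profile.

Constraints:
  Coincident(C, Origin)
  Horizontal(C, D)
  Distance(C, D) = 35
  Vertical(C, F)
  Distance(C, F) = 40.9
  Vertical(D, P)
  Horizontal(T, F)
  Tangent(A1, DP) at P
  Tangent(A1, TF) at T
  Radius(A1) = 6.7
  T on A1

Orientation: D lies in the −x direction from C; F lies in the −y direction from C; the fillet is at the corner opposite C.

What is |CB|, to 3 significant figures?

44.4

C is at the origin; CD is horizontal with |CD| = 35.0 and D on the −x side, so D = (-35.0, 0.00). C and F share the same x with |CF| = 40.9 and F on the −y side, so F = (0.00, -40.9). The virtual corner opposite C is at (-35.0, -40.9). A1 meets DP tangentially, so BP is at right angles to DP and A1 meets TF tangentially, so BT is at right angles to TF, with radius 6.7, so the center B sits 6.7 in from both sides at B = (-28.3, -34.2). Then |CB| = |B − C| = 44.4.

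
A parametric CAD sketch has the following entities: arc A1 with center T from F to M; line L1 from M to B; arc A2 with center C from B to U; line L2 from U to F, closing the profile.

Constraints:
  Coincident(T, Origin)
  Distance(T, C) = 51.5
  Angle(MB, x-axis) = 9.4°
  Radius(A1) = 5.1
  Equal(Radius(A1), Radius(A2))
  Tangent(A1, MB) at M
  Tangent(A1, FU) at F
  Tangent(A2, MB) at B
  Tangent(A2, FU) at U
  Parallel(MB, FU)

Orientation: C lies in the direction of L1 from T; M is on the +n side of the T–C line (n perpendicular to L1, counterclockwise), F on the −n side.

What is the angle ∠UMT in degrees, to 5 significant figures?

78.797°

The slot axis is L1's direction at 9.4°, so u = (cos 9.4°, sin 9.4°) = (0.98657, 0.16333) and n = (−sin 9.4°, cos 9.4°) = (-0.16333, 0.98657). T is at the origin and C lies 51.5 along u from T, so C = 51.5·u = (50.808, 8.4113). Tangency of A1 to both parallel lines with radius 5.1 puts M and F at T ± 5.1·n: M = (-0.83296, 5.0315), F = (0.83296, -5.0315). Equal radii place B and U the same way about C: B = C + 5.1·n = (49.976, 13.443), U = C − 5.1·n = (51.641, 3.3798). Then cos ∠UMT = MU·MT / (|MU||MT|), giving 78.797°.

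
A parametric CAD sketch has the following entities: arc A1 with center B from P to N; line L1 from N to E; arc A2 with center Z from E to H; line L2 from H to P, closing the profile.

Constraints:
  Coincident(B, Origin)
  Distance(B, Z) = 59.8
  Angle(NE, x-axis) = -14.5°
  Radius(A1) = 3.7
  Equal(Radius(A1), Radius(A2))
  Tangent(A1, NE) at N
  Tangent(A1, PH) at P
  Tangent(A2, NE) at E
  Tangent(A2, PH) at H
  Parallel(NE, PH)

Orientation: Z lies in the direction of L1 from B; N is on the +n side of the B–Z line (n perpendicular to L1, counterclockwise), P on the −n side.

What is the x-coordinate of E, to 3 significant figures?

58.8

Tangency of A1 to both parallel lines with radius 3.7 puts N and P at B ± 3.7·n: N = (0.926, 3.58), P = (-0.926, -3.58). Equal radii place E and H the same way about Z: E = Z + 3.7·n = (58.8, -11.4), H = Z − 3.7·n = (57.0, -18.6). So E.x = 58.8.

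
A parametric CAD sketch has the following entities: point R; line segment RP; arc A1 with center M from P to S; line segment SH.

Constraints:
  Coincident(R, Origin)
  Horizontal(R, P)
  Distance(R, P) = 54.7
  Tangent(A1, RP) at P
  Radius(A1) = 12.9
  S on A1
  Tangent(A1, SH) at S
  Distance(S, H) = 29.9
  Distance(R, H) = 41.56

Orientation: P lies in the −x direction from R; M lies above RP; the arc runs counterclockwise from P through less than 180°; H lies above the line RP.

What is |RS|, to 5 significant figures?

44.257

Checks: R.y = 0.00, P.y = 0.00 ✓; |MS| = 12.90 ✓; ∠(MS, SH) = 90.00° ✓; |SH| = 29.90 ✓; |RH| = 41.56 ✓.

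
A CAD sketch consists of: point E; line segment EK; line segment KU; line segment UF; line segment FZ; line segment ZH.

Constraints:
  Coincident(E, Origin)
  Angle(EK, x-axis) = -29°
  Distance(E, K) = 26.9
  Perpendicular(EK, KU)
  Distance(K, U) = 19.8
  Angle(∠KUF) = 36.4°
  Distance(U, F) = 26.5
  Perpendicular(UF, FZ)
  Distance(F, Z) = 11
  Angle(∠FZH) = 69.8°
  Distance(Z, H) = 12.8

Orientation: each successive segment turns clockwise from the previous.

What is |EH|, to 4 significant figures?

23.98

E is at the origin; EK runs at -29.0° with length 26.9, so K = (23.53, -13.04). EK ⟂ KU, so KU runs at -119.0°; with |KU| = 19.8, U = (13.93, -30.36). ∠KUF = 36.4° gives UF at 97.40° from the x-axis; with |UF| = 26.5, F = (10.51, -4.080). UF ⟂ FZ, so FZ runs at 7.400°; with |FZ| = 11.0, Z = (21.42, -2.663). ∠FZH = 69.8° gives ZH at -102.8° from the x-axis; with |ZH| = 12.8, H = (18.59, -15.14). Then |EH| = |H − E| = 23.98.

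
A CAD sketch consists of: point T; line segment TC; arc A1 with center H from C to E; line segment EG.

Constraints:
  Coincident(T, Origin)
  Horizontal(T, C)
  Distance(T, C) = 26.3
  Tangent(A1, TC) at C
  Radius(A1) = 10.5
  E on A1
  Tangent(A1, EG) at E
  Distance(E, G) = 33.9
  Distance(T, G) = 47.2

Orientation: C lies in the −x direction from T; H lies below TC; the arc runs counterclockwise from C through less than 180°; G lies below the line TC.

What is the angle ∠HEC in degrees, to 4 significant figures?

27.89°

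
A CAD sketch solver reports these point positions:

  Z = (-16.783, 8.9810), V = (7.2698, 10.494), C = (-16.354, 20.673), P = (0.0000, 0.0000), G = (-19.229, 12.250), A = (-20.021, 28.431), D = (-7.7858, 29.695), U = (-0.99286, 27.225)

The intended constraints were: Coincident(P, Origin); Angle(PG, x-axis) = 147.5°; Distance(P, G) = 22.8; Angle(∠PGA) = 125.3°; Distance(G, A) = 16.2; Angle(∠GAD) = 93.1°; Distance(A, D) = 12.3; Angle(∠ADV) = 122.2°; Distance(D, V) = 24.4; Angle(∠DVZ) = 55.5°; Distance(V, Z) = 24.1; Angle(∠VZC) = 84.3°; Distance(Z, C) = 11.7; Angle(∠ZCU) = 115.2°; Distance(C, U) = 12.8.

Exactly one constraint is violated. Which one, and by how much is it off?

Distance(C, U) = 12.8 — off by 3.90.

P = (0.00, 0.00) ✓; PG at 147.5° ✓; |PG| = 22.80 ✓; ∠PGA = 125.3° ✓; |GA| = 16.20 ✓; ∠GAD = 93.10° ✓; |AD| = 12.30 ✓; ∠ADV = 122.2° ✓; |DV| = 24.40 ✓; ∠DVZ = 55.50° ✓; |VZ| = 24.10 ✓; ∠VZC = 84.30° ✓; |ZC| = 11.70 ✓; ∠ZCU = 115.2° ✓; |CU| = 16.70 ✗.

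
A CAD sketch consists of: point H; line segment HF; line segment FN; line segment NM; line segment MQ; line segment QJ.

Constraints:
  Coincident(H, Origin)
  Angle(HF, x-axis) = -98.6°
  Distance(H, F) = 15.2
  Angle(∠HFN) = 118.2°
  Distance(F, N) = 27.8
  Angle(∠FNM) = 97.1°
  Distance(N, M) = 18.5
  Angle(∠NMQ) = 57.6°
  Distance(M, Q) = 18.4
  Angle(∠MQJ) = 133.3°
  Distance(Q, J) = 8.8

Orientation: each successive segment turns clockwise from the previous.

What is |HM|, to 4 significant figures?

37.60

H is at the origin; HF runs at -98.6° with length 15.2, so F = (-2.273, -15.03). ∠HFN = 118.2° gives FN at -160.4° from the x-axis; with |FN| = 27.8, N = (-28.46, -24.35). ∠FNM = 97.1° gives NM at 116.7° from the x-axis; with |NM| = 18.5, M = (-36.77, -7.827). Then |HM| = |M − H| = 37.60.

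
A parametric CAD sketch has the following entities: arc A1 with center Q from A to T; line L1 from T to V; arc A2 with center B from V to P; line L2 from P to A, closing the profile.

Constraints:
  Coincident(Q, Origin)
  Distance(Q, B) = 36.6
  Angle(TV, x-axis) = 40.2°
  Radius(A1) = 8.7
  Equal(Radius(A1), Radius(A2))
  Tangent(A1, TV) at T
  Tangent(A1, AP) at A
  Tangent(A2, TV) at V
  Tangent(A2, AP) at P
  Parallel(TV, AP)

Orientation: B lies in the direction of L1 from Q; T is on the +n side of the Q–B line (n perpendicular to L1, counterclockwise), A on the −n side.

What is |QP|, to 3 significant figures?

37.6

Tangency of A1 to both parallel lines with radius 8.7 puts T and A at Q ± 8.7·n: T = (-5.62, 6.65), A = (5.62, -6.65). Equal radii place V and P the same way about B: V = B + 8.7·n = (22.3, 30.3), P = B − 8.7·n = (33.6, 17.0). Then |QP| = |P − Q| = 37.6.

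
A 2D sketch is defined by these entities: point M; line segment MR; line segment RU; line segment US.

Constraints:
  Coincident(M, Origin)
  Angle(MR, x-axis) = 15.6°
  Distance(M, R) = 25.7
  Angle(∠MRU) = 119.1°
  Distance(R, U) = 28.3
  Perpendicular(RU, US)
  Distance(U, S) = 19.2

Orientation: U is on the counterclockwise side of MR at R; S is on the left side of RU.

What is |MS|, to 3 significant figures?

40.9

∠MRU = 119.1°, so RU runs at 15.6° + (180° − 119.1°) = 76.5° from the x-axis; with |RU| = 28.3, U = R + 28.3·(cos 76.5°, sin 76.5°) = (31.4, 34.4). The perpendicularity gives US at right angles to RU; with |US| = 19.2 on the left of RU, S = U + 19.2·(-0.972, 0.233) = (12.7, 38.9). Then |MS| = |S − M| = 40.9.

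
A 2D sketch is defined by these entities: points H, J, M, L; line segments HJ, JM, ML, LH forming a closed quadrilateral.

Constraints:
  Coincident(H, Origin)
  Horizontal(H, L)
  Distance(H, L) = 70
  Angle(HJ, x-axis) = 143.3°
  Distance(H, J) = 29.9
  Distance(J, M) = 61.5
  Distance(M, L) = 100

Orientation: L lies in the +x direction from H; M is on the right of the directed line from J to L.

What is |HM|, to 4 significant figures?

47.90

H is at the origin; H and L share the same y with |HL| = 70.0 and L in +x, so L = (70.0, 0). HJ runs at 143.3° with |HJ| = 29.9, so J = (-23.97, 17.87). M is determined by |JM| = 61.5 and |ML| = 100.0 together: it lies at the intersection of circle(J, 61.5) and circle(L, 100.0). With |JL| = 95.66, the foot of the radical line on JL is 15.33 from J and the perpendicular offset is √(61.5² − 15.33²) = 59.56. Taking the right-of-JL solution: M = (-20.04, -43.51).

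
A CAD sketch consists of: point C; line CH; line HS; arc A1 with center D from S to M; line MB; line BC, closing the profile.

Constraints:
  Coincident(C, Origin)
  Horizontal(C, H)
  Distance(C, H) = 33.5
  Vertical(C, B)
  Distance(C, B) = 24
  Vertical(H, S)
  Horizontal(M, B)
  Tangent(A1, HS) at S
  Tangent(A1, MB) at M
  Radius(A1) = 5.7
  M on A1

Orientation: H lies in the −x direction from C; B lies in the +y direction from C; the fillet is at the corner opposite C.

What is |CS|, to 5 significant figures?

38.173

C is at the origin; C and H share the same y with |CH| = 33.5 and H on the −x side, so H = (-33.500, 0.0000). C and B share the same x with |CB| = 24.0 and B on the +y side, so B = (0.0000, 24.000). The virtual corner opposite C is at (-33.500, 24.000). A1 meets HS tangentially, so DS is at right angles to HS and since A1 is tangent to MB there, DM ⟂ MB, with radius 5.7, so the center D sits 5.7 in from both sides at D = (-27.800, 18.300). That places the tangent points at S = (-33.500, 18.300) on HS and M = (-27.800, 24.000) on MB. Then |CS| = |S − C| = 38.173.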